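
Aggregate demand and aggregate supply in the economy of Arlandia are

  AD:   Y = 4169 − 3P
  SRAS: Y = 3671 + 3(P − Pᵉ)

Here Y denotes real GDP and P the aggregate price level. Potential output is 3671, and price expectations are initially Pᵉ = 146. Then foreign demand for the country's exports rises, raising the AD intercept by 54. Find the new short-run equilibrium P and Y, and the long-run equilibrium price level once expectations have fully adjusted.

AD shifts right: new AD is Y = 4223 − 3P. With Pᵉ = 146, SRAS is Y = 3233 + 3P.
Short run: 4223 − 3P = 3233 + 3P gives 990 = 6P, so P = 165 and Y = 4223 − 3·165 = 3728.
Y = 3728 is above potential 3671; expectations adjust and SRAS shifts left until Y = 3671.
Long run: on the new AD curve, 3671 = 4223 − 3P gives P = 184.

Short run: P = 165, Y = 3728. Long run: P = 184.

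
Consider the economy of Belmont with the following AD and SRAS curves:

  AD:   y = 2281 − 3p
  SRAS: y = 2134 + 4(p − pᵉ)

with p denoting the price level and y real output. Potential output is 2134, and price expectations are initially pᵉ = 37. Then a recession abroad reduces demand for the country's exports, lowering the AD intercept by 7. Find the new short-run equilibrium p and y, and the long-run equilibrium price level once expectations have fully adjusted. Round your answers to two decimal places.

Short run: p = 41.14, y = 2150.57. Long run: p = 46.67.

AD shifts left: new AD is y = 2274 − 3p. With pᵉ = 37, SRAS is y = 1986 + 4p.
Short run: 2274 − 3p = 1986 + 4p gives 288 = 7p, so p = 41.14 and y = 2274 − 3p = 2150.57.
y = 2150.57 is above potential 2134; expectations adjust and SRAS shifts left until y = 2134.
Long run: on the new AD curve, 2134 = 2274 − 3p gives p = 46.67.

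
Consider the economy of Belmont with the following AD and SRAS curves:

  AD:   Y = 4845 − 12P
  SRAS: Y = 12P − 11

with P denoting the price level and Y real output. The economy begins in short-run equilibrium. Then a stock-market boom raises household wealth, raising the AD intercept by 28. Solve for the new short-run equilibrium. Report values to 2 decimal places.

This is a positive demand shock: AD shifts right.
New AD: Y = 4873 − 12P.
Set AD = SRAS: 4873 − 12P = 12P − 11, so 4884 = 24P and P = 203.50.
Substituting into AD, Y = 2431.00.

P = 203.50, Y = 2431.00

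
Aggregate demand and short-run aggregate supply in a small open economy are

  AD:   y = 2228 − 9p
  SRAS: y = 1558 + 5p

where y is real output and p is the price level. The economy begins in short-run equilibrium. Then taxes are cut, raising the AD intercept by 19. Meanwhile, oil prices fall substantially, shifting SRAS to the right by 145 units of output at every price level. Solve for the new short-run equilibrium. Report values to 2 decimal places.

p = 38.86, y = 1897.29

After both shocks: AD is y = 2247 − 9p and SRAS is y = 1703 + 5p.
Setting them equal: 544 = 14p, so p = 38.86.
Substituting into AD, y = 1897.29.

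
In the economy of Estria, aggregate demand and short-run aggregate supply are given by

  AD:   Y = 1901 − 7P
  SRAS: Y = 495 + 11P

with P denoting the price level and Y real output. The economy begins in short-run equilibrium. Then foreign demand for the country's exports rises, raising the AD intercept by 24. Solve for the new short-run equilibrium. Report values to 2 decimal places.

This is a positive demand shock: AD shifts right.
New AD: Y = 1925 − 7P.
Set AD = SRAS: 1925 − 7P = 495 + 11P, so 1430 = 18P and P = 79.44.
Substituting into AD, Y = 1368.89.

P = 79.44, Y = 1368.89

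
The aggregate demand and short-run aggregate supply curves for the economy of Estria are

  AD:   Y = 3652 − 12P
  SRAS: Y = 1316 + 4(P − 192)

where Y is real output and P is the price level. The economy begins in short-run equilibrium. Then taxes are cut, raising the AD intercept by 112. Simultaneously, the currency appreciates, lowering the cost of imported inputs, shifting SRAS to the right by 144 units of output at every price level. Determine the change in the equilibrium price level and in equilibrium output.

ΔP = -2, ΔY = +136

After both shocks: AD is Y = 3764 − 12P and SRAS is Y = 692 + 4P.
Setting them equal: 3072 = 16P, so P = 192.
Y = 3764 − 12·192 = 1460.
Initially P = 194, Y = 1324, so ΔP = -2 and ΔY = +136.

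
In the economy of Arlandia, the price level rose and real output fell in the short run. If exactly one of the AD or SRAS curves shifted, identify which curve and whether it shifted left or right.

SRAS shifted left

P rose and Y fell. An AD shift moves P and Y in the same direction; an SRAS shift moves them in opposite directions.
Here P and Y moved in opposite directions, so the SRAS curve shifted.
Since Y fell, SRAS shifted left.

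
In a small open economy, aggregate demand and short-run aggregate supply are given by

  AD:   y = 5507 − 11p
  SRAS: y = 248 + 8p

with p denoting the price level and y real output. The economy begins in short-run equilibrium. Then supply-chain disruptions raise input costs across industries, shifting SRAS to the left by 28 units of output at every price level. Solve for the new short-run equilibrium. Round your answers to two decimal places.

This is a negative supply shock: SRAS shifts left.
New SRAS: y = 220 + 8p.
Set AD = SRAS: 5507 − 11p = 220 + 8p, so 5287 = 19p and p = 278.26.
Substituting into AD, y = 2446.11.

p = 278.26, y = 2446.11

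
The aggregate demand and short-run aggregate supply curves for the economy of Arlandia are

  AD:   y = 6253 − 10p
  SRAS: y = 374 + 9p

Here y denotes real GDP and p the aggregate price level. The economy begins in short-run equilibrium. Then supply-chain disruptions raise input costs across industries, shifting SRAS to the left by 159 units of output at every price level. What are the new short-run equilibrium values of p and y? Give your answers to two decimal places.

p = 317.79, y = 3075.11

This is a negative supply shock: SRAS shifts left.
New SRAS: y = 215 + 9p.
Set AD = SRAS: 6253 − 10p = 215 + 9p, so 6038 = 19p and p = 317.79.
Substituting into AD, y = 3075.11.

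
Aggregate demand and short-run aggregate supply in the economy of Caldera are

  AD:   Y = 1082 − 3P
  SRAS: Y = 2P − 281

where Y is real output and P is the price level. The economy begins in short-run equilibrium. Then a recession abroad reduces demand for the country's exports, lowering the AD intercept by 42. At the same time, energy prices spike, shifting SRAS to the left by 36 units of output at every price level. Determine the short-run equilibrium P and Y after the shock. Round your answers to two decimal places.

P = 271.40, Y = 225.80

After both shocks: AD is Y = 1040 − 3P and SRAS is Y = 2P − 317.
Setting them equal: 1357 = 5P, so P = 271.40.
Substituting into AD, Y = 225.80.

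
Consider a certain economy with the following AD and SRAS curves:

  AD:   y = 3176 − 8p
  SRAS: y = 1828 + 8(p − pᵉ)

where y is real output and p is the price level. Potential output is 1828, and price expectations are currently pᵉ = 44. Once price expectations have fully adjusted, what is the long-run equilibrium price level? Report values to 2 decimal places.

Short run: with pᵉ = 44, SRAS is y = 1476 + 8p. Setting AD = SRAS gives 1700 = 16p, so p = 106.25 and y = 3176 − 8p = 2326.00.
Output 2326.00 is above potential 1828, so over time expected prices rise and SRAS shifts left until y returns to 1828.
Long run: y = 1828 on the AD curve gives 1828 = 3176 − 8p, so p = 168.50.

Long-run p = 168.50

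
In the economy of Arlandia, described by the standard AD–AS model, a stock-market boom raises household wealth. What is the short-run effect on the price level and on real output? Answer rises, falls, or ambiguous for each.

Price level: rises; output: rises

This is a positive demand shock: AD shifts right.
Moving along the upward-sloping SRAS curve, P rises and Y rises.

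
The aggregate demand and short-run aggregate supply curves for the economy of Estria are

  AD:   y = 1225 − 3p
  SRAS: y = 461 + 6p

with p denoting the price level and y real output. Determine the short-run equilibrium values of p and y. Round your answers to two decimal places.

Set AD = SRAS: 1225 − 3p = 461 + 6p, so 764 = 9p and p = 84.89.
Substituting into AD, y = 1225 − 3p = 970.33.

p = 84.89, y = 970.33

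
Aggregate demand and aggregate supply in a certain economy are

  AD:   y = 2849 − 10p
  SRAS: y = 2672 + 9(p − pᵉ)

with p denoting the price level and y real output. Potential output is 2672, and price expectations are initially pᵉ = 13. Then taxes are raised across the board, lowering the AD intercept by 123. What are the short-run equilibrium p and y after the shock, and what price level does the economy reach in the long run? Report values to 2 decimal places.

Short run: p = 9.00, y = 2636.00. Long run: p = 5.40.

AD shifts left: new AD is y = 2726 − 10p. With pᵉ = 13, SRAS is y = 2555 + 9p.
Short run: 2726 − 10p = 2555 + 9p gives 171 = 19p, so p = 9.00 and y = 2726 − 10p = 2636.00.
y = 2636.00 is below potential 2672; expectations adjust and SRAS shifts right until y = 2672.
Long run: on the new AD curve, 2672 = 2726 − 10p gives p = 5.40.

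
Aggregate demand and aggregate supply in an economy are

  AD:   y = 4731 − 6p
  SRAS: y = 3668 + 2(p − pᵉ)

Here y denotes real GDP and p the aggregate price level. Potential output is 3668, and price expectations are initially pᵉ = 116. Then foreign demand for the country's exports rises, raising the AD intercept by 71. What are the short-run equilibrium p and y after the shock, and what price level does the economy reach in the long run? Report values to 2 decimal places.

AD shifts right: new AD is y = 4802 − 6p. With pᵉ = 116, SRAS is y = 3436 + 2p.
Short run: 4802 − 6p = 3436 + 2p gives 1366 = 8p, so p = 170.75 and y = 4802 − 6p = 3777.50.
y = 3777.50 is above potential 3668; expectations adjust and SRAS shifts left until y = 3668.
Long run: on the new AD curve, 3668 = 4802 − 6p gives p = 189.00.

Short run: p = 170.75, y = 3777.50. Long run: p = 189.00.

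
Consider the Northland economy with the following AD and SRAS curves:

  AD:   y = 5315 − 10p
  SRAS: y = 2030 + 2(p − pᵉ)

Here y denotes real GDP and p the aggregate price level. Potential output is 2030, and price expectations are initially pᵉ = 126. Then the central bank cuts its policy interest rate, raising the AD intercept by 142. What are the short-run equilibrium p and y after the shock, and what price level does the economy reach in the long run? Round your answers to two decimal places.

Short run: p = 306.58, y = 2391.17. Long run: p = 342.70.

AD shifts right: new AD is y = 5457 − 10p. With pᵉ = 126, SRAS is y = 1778 + 2p.
Short run: 5457 − 10p = 1778 + 2p gives 3679 = 12p, so p = 306.58 and y = 5457 − 10p = 2391.17.
y = 2391.17 is above potential 2030; expectations adjust and SRAS shifts left until y = 2030.
Long run: on the new AD curve, 2030 = 5457 − 10p gives p = 342.70.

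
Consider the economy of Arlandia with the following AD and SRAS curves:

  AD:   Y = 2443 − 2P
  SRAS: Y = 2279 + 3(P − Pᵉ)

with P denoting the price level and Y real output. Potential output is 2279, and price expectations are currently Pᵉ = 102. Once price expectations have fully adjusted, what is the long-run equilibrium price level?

Short run: with Pᵉ = 102, SRAS is Y = 1973 + 3P. Setting AD = SRAS gives 470 = 5P, so P = 94 and Y = 2443 − 2·94 = 2255.
Output 2255 is below potential 2279, so over time expected prices fall and SRAS shifts right until Y returns to 2279.
Long run: Y = 2279 on the AD curve gives 2279 = 2443 − 2P, so P = 82.

Long-run P = 82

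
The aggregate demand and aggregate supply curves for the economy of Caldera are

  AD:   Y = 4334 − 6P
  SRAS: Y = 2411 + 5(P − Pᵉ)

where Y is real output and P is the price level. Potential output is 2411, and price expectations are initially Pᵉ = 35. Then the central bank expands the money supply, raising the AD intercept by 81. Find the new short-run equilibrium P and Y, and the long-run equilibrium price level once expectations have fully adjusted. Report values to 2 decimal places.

AD shifts right: new AD is Y = 4415 − 6P. With Pᵉ = 35, SRAS is Y = 2236 + 5P.
Short run: 4415 − 6P = 2236 + 5P gives 2179 = 11P, so P = 198.09 and Y = 4415 − 6P = 3226.45.
Y = 3226.45 is above potential 2411; expectations adjust and SRAS shifts left until Y = 2411.
Long run: on the new AD curve, 2411 = 4415 − 6P gives P = 334.00.

Short run: P = 198.09, Y = 3226.45. Long run: P = 334.00.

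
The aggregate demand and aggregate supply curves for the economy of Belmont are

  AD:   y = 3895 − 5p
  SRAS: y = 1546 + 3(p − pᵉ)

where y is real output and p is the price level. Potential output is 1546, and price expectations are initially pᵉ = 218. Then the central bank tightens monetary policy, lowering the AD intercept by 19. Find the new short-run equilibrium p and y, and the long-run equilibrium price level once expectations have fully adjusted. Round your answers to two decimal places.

Short run: p = 373.00, y = 2011.00. Long run: p = 466.00.

AD shifts left: new AD is y = 3876 − 5p. With pᵉ = 218, SRAS is y = 892 + 3p.
Short run: 3876 − 5p = 892 + 3p gives 2984 = 8p, so p = 373.00 and y = 3876 − 5p = 2011.00.
y = 2011.00 is above potential 1546; expectations adjust and SRAS shifts left until y = 1546.
Long run: on the new AD curve, 1546 = 3876 − 5p gives p = 466.00.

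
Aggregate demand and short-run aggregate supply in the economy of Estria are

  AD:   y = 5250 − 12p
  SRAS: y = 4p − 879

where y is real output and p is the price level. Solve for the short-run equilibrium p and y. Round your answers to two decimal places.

p = 383.06, y = 653.25

Set AD = SRAS: 5250 − 12p = 4p − 879, so 6129 = 16p and p = 383.06.
Substituting into AD, y = 5250 − 12p = 653.25.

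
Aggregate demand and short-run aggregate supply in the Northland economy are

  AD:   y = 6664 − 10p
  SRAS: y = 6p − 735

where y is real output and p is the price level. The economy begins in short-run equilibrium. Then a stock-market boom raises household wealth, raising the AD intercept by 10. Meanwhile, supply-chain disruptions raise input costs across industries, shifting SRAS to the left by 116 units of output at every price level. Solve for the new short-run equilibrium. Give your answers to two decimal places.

After both shocks: AD is y = 6674 − 10p and SRAS is y = 6p − 851.
Setting them equal: 7525 = 16p, so p = 470.31.
Substituting into AD, y = 1970.88.

p = 470.31, y = 1970.88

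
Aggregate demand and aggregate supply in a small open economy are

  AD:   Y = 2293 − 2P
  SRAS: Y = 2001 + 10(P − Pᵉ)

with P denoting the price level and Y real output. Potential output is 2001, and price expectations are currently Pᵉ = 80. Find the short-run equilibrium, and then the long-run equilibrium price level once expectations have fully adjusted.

Short run: P = 91, Y = 2111. Long run: P = 146.

Short run: with Pᵉ = 80, SRAS is Y = 1201 + 10P. Setting AD = SRAS gives 1092 = 12P, so P = 91 and Y = 2293 − 2·91 = 2111.
Output 2111 is above potential 2001, so over time expected prices rise and SRAS shifts left until Y returns to 2001.
Long run: Y = 2001 on the AD curve gives 2001 = 2293 − 2P, so P = 146.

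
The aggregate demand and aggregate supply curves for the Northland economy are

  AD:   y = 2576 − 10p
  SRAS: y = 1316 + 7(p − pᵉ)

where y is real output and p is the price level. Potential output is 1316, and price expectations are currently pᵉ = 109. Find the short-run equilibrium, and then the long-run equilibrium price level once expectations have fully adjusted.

Short run: p = 119, y = 1386. Long run: p = 126.

Short run: with pᵉ = 109, SRAS is y = 553 + 7p. Setting AD = SRAS gives 2023 = 17p, so p = 119 and y = 2576 − 10·119 = 1386.
Output 1386 is above potential 1316, so over time expected prices rise and SRAS shifts left until y returns to 1316.
Long run: y = 1316 on the AD curve gives 1316 = 2576 − 10p, so p = 126.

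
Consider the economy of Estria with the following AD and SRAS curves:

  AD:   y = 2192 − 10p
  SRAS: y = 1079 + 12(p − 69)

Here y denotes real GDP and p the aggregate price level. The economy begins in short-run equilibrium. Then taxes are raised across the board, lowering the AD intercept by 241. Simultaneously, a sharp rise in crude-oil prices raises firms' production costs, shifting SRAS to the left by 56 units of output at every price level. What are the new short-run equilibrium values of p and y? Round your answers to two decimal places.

After both shocks: AD is y = 1951 − 10p and SRAS is y = 195 + 12p.
Setting them equal: 1756 = 22p, so p = 79.82.
Substituting into AD, y = 1152.82.

p = 79.82, y = 1152.82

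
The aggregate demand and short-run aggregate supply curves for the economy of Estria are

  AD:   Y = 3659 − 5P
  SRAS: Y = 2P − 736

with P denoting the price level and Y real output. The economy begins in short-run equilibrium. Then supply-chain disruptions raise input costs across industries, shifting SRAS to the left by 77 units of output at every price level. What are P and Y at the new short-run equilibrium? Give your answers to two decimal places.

P = 638.86, Y = 464.71

This is a negative supply shock: SRAS shifts left.
New SRAS: Y = 2P − 813.
Set AD = SRAS: 3659 − 5P = 2P − 813, so 4472 = 7P and P = 638.86.
Substituting into AD, Y = 464.71.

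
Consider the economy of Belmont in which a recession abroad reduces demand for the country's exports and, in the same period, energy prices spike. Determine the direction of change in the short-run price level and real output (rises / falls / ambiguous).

The first event is a negative demand shock: AD shifts left, which by itself pushes P down and Y down.
The second is an adverse supply shock: SRAS shifts left, which by itself pushes P up and Y down.
The two shocks push P in opposite directions, so the effect on P is ambiguous. Both shocks push Y down, so Y falls.

Price level: ambiguous; output: falls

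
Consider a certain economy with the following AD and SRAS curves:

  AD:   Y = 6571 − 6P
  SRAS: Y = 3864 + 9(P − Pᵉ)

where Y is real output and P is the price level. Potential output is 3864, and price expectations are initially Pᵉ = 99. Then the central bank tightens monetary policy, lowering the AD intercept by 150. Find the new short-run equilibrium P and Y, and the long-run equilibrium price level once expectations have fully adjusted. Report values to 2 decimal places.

AD shifts left: new AD is Y = 6421 − 6P. With Pᵉ = 99, SRAS is Y = 2973 + 9P.
Short run: 6421 − 6P = 2973 + 9P gives 3448 = 15P, so P = 229.87 and Y = 6421 − 6P = 5041.80.
Y = 5041.80 is above potential 3864; expectations adjust and SRAS shifts left until Y = 3864.
Long run: on the new AD curve, 3864 = 6421 − 6P gives P = 426.17.

Short run: P = 229.87, Y = 5041.80. Long run: P = 426.17.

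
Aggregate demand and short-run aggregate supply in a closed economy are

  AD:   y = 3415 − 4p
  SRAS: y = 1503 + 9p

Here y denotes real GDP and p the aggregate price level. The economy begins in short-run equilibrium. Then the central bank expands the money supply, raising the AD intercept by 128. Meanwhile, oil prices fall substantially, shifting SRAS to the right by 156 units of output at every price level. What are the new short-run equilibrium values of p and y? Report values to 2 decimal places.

p = 144.92, y = 2963.31

After both shocks: AD is y = 3543 − 4p and SRAS is y = 1659 + 9p.
Setting them equal: 1884 = 13p, so p = 144.92.
Substituting into AD, y = 2963.31.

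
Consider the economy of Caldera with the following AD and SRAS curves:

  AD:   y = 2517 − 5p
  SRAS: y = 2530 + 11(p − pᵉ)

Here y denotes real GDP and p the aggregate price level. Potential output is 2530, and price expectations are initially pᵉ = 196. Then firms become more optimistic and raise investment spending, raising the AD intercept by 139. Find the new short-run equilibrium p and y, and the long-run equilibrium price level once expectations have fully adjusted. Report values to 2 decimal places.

AD shifts right: new AD is y = 2656 − 5p. With pᵉ = 196, SRAS is y = 374 + 11p.
Short run: 2656 − 5p = 374 + 11p gives 2282 = 16p, so p = 142.63 and y = 2656 − 5p = 1942.88.
y = 1942.88 is below potential 2530; expectations adjust and SRAS shifts right until y = 2530.
Long run: on the new AD curve, 2530 = 2656 − 5p gives p = 25.20.

Short run: p = 142.63, y = 1942.88. Long run: p = 25.20.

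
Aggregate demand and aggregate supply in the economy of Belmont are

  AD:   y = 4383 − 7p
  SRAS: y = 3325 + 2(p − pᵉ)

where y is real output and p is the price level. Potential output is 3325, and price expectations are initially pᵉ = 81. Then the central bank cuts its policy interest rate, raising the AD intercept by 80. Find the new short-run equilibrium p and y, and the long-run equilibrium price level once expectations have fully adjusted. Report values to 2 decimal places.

AD shifts right: new AD is y = 4463 − 7p. With pᵉ = 81, SRAS is y = 3163 + 2p.
Short run: 4463 − 7p = 3163 + 2p gives 1300 = 9p, so p = 144.44 and y = 4463 − 7p = 3451.89.
y = 3451.89 is above potential 3325; expectations adjust and SRAS shifts left until y = 3325.
Long run: on the new AD curve, 3325 = 4463 − 7p gives p = 162.57.

Short run: p = 144.44, y = 3451.89. Long run: p = 162.57.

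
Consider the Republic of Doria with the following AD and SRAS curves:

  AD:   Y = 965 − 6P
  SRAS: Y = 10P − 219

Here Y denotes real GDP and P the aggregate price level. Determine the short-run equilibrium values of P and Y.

Set AD = SRAS: 965 − 6P = 10P − 219, so 1184 = 16P and P = 74.
Then Y = 965 − 6·74 = 521.

P = 74, Y = 521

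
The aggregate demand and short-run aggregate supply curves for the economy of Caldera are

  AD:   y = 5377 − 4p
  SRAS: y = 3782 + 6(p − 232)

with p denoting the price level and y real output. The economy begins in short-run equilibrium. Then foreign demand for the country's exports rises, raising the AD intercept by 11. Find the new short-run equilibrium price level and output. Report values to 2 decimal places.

p = 299.80, y = 4188.80

This is a positive demand shock: AD shifts right.
New AD: y = 5388 − 4p.
SRAS can be written y = 2390 + 6p.
Set AD = SRAS: 5388 − 4p = 2390 + 6p, so 2998 = 10p and p = 299.80.
Substituting into AD, y = 4188.80.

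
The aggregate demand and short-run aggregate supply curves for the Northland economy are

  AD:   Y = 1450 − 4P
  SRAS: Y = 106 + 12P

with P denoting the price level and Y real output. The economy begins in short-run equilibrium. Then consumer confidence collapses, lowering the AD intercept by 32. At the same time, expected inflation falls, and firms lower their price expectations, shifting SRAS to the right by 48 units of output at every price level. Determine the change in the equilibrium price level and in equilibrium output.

ΔP = -5, ΔY = -12

After both shocks: AD is Y = 1418 − 4P and SRAS is Y = 154 + 12P.
Setting them equal: 1264 = 16P, so P = 79.
Y = 1418 − 4·79 = 1102.
Initially P = 84, Y = 1114, so ΔP = -5 and ΔY = -12.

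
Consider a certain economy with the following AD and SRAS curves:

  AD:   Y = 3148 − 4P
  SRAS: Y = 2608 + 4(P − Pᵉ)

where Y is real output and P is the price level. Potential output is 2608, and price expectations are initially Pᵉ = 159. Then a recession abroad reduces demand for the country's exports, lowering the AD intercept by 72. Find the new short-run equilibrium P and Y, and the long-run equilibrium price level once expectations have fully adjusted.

Short run: P = 138, Y = 2524. Long run: P = 117.

AD shifts left: new AD is Y = 3076 − 4P. With Pᵉ = 159, SRAS is Y = 1972 + 4P.
Short run: 3076 − 4P = 1972 + 4P gives 1104 = 8P, so P = 138 and Y = 3076 − 4·138 = 2524.
Y = 2524 is below potential 2608; expectations adjust and SRAS shifts right until Y = 2608.
Long run: on the new AD curve, 2608 = 3076 − 4P gives P = 117.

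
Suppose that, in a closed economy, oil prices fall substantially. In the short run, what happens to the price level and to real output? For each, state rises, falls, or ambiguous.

Price level: falls; output: rises

This is a favourable supply shock: SRAS shifts right.
Moving along the downward-sloping AD curve, P falls and Y rises.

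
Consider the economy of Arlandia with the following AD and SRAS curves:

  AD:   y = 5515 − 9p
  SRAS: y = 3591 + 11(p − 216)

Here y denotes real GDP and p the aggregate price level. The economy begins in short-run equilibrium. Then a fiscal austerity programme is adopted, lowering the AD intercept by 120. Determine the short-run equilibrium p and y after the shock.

p = 209, y = 3514

This is a negative demand shock: AD shifts left.
New AD: y = 5395 − 9p.
SRAS can be written y = 1215 + 11p.
Set AD = SRAS: 5395 − 9p = 1215 + 11p, so 4180 = 20p and p = 209.
y = 5395 − 9·209 = 3514.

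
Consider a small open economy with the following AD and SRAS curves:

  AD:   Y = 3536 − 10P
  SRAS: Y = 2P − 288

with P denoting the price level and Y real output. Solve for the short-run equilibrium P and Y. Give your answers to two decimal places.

P = 318.67, Y = 349.33

Set AD = SRAS: 3536 − 10P = 2P − 288, so 3824 = 12P and P = 318.67.
Substituting into AD, Y = 3536 − 10P = 349.33.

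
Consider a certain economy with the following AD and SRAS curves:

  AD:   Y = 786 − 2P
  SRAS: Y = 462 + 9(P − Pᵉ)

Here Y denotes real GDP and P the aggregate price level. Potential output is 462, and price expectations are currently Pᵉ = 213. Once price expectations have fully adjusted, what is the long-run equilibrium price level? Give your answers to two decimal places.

Short run: with Pᵉ = 213, SRAS is Y = 9P − 1455. Setting AD = SRAS gives 2241 = 11P, so P = 203.73 and Y = 786 − 2P = 378.55.
Output 378.55 is below potential 462, so over time expected prices fall and SRAS shifts right until Y returns to 462.
Long run: Y = 462 on the AD curve gives 462 = 786 − 2P, so P = 162.00.

Long-run P = 162.00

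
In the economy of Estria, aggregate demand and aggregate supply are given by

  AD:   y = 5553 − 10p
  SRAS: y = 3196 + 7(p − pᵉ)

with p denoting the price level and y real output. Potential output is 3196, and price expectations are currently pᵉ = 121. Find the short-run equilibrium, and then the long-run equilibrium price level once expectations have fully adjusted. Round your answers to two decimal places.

Short run: p = 188.47, y = 3668.29. Long run: p = 235.70.

Short run: with pᵉ = 121, SRAS is y = 2349 + 7p. Setting AD = SRAS gives 3204 = 17p, so p = 188.47 and y = 5553 − 10p = 3668.29.
Output 3668.29 is above potential 3196, so over time expected prices rise and SRAS shifts left until y returns to 3196.
Long run: y = 3196 on the AD curve gives 3196 = 5553 − 10p, so p = 235.70.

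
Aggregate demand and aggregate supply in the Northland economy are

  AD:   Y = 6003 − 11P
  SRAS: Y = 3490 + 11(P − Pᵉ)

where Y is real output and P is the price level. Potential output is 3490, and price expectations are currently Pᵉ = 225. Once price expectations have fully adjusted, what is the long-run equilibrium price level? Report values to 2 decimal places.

Short run: with Pᵉ = 225, SRAS is Y = 1015 + 11P. Setting AD = SRAS gives 4988 = 22P, so P = 226.73 and Y = 6003 − 11P = 3509.00.
Output 3509.00 is above potential 3490, so over time expected prices rise and SRAS shifts left until Y returns to 3490.
Long run: Y = 3490 on the AD curve gives 3490 = 6003 − 11P, so P = 228.45.

Long-run P = 228.45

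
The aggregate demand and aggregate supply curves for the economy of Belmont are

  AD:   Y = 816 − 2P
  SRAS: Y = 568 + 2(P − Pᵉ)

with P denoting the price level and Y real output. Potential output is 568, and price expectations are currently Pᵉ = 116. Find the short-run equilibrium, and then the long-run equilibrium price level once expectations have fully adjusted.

Short run: with Pᵉ = 116, SRAS is Y = 336 + 2P. Setting AD = SRAS gives 480 = 4P, so P = 120 and Y = 816 − 2·120 = 576.
Output 576 is above potential 568, so over time expected prices rise and SRAS shifts left until Y returns to 568.
Long run: Y = 568 on the AD curve gives 568 = 816 − 2P, so P = 124.

Short run: P = 120, Y = 576. Long run: P = 124.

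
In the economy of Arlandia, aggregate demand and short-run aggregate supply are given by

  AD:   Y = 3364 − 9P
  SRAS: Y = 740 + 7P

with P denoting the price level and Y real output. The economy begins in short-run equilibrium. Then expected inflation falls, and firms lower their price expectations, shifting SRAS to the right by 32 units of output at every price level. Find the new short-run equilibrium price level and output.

P = 162, Y = 1906

This is a positive supply shock: SRAS shifts right.
New SRAS: Y = 772 + 7P.
Set AD = SRAS: 3364 − 9P = 772 + 7P, so 2592 = 16P and P = 162.
Y = 3364 − 9·162 = 1906.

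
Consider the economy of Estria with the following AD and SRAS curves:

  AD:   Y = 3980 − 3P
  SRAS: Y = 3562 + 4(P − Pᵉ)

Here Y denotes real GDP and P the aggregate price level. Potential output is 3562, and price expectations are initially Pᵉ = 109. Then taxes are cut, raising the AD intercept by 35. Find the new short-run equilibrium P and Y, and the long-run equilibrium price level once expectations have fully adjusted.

Short run: P = 127, Y = 3634. Long run: P = 151.

AD shifts right: new AD is Y = 4015 − 3P. With Pᵉ = 109, SRAS is Y = 3126 + 4P.
Short run: 4015 − 3P = 3126 + 4P gives 889 = 7P, so P = 127 and Y = 4015 − 3·127 = 3634.
Y = 3634 is above potential 3562; expectations adjust and SRAS shifts left until Y = 3562.
Long run: on the new AD curve, 3562 = 4015 − 3P gives P = 151.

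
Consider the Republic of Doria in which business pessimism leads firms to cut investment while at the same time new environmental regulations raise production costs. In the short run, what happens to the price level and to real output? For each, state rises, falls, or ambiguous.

The first event is a negative demand shock: AD shifts left, which by itself pushes P down and Y down.
The second is an adverse supply shock: SRAS shifts left, which by itself pushes P up and Y down.
The two shocks push P in opposite directions, so the effect on P is ambiguous. Both shocks push Y down, so Y falls.

Price level: ambiguous; output: falls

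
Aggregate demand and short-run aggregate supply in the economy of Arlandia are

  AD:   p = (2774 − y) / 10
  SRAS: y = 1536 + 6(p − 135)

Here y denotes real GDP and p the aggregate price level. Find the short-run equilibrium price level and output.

p = 128, y = 1494

Write SRAS as y = 1536 + 6p − 810 = 726 + 6p.
Rearrange AD to y = 2774 − 10p.
Set AD = SRAS: 2774 − 10p = 726 + 6p, so 2048 = 16p and p = 128.
Then y = 2774 − 10·128 = 1494.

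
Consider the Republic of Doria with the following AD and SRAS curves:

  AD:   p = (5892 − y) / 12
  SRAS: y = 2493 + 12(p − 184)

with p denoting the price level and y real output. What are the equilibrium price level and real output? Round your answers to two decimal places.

Write SRAS as y = 2493 + 12p − 2208 = 285 + 12p.
Rearrange AD to y = 5892 − 12p.
Set AD = SRAS: 5892 − 12p = 285 + 12p, so 5607 = 24p and p = 233.63.
Substituting into AD, y = 5892 − 12p = 3088.50.

p = 233.63, y = 3088.50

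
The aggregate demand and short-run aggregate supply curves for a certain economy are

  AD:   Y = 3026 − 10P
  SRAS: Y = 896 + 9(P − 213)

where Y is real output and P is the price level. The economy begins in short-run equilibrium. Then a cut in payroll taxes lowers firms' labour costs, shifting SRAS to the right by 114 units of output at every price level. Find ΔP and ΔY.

This is a positive supply shock: SRAS shifts right.
New SRAS: Y = 9P − 907.
Set AD = SRAS: 3026 − 10P = 9P − 907, so 3933 = 19P and P = 207.
Y = 3026 − 10·207 = 956.
Initially P = 213, Y = 896, so ΔP = -6 and ΔY = +60.

ΔP = -6, ΔY = +60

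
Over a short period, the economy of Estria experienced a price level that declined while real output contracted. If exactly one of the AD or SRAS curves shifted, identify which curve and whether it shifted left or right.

P fell and Y fell. An AD shift moves P and Y in the same direction; an SRAS shift moves them in opposite directions.
Here P and Y moved in the same direction, so the AD curve shifted.
Since Y fell, AD shifted left.

AD shifted left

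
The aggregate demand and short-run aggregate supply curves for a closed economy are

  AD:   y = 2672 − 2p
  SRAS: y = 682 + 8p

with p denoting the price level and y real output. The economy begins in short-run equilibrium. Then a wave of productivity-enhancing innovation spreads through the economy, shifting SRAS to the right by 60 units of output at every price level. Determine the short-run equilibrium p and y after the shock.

This is a positive supply shock: SRAS shifts right.
New SRAS: y = 742 + 8p.
Set AD = SRAS: 2672 − 2p = 742 + 8p, so 1930 = 10p and p = 193.
y = 2672 − 2·193 = 2286.

p = 193, y = 2286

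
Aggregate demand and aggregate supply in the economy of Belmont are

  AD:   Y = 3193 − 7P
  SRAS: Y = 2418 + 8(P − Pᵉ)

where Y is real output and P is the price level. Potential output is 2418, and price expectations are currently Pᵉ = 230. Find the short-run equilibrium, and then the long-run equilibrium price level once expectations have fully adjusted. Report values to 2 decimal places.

Short run: with Pᵉ = 230, SRAS is Y = 578 + 8P. Setting AD = SRAS gives 2615 = 15P, so P = 174.33 and Y = 3193 − 7P = 1972.67.
Output 1972.67 is below potential 2418, so over time expected prices fall and SRAS shifts right until Y returns to 2418.
Long run: Y = 2418 on the AD curve gives 2418 = 3193 − 7P, so P = 110.71.

Short run: P = 174.33, Y = 1972.67. Long run: P = 110.71.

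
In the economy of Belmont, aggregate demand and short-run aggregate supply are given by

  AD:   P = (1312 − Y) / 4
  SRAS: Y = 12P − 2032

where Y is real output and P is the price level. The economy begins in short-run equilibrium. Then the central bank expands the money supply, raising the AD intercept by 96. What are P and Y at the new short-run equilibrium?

P = 215, Y = 548

This is a positive demand shock: AD shifts right.
New AD: Y = 1408 − 4P.
Set AD = SRAS: 1408 − 4P = 12P − 2032, so 3440 = 16P and P = 215.
Y = 1408 − 4·215 = 548.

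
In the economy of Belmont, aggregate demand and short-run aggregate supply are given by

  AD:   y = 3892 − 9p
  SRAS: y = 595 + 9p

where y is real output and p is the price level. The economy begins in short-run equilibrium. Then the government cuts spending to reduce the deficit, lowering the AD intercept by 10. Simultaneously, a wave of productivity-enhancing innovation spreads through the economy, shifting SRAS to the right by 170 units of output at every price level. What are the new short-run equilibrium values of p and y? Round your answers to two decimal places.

p = 173.17, y = 2323.50

After both shocks: AD is y = 3882 − 9p and SRAS is y = 765 + 9p.
Setting them equal: 3117 = 18p, so p = 173.17.
Substituting into AD, y = 2323.50.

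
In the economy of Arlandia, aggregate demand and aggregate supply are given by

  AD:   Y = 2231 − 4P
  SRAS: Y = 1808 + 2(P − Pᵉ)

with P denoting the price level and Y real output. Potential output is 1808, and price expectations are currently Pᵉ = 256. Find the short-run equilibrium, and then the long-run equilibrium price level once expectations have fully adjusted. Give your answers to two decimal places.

Short run: with Pᵉ = 256, SRAS is Y = 1296 + 2P. Setting AD = SRAS gives 935 = 6P, so P = 155.83 and Y = 2231 − 4P = 1607.67.
Output 1607.67 is below potential 1808, so over time expected prices fall and SRAS shifts right until Y returns to 1808.
Long run: Y = 1808 on the AD curve gives 1808 = 2231 − 4P, so P = 105.75.

Short run: P = 155.83, Y = 1607.67. Long run: P = 105.75.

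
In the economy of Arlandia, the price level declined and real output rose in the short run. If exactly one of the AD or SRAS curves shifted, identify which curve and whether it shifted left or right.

SRAS shifted right

P fell and Y rose. An AD shift moves P and Y in the same direction; an SRAS shift moves them in opposite directions.
Here P and Y moved in opposite directions, so the SRAS curve shifted.
Since Y rose, SRAS shifted right.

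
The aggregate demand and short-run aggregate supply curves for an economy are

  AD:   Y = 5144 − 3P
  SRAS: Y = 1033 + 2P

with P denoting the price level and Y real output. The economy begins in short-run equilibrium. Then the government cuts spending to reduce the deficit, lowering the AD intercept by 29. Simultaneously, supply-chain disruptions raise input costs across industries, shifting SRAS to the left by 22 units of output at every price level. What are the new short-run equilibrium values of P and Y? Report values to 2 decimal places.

After both shocks: AD is Y = 5115 − 3P and SRAS is Y = 1011 + 2P.
Setting them equal: 4104 = 5P, so P = 820.80.
Substituting into AD, Y = 2652.60.

P = 820.80, Y = 2652.60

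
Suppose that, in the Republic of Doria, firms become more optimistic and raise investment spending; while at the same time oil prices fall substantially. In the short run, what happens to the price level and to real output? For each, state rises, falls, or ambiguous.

The first event is a positive demand shock: AD shifts right, which by itself pushes P up and Y up.
The second is a favourable supply shock: SRAS shifts right, which by itself pushes P down and Y up.
The two shocks push P in opposite directions, so the effect on P is ambiguous. Both shocks push Y up, so Y rises.

Price level: ambiguous; output: rises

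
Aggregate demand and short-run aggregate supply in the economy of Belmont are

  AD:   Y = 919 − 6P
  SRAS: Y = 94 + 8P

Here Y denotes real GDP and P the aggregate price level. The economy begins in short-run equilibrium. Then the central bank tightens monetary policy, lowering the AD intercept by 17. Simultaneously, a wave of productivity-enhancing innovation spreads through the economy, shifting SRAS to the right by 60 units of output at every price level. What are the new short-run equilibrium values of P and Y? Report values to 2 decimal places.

After both shocks: AD is Y = 902 − 6P and SRAS is Y = 154 + 8P.
Setting them equal: 748 = 14P, so P = 53.43.
Substituting into AD, Y = 581.43.

P = 53.43, Y = 581.43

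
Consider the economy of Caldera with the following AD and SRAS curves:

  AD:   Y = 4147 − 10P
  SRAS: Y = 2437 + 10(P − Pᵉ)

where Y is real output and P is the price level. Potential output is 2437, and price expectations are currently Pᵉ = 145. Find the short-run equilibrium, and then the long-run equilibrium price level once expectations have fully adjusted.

Short run: P = 158, Y = 2567. Long run: P = 171.

Short run: with Pᵉ = 145, SRAS is Y = 987 + 10P. Setting AD = SRAS gives 3160 = 20P, so P = 158 and Y = 4147 − 10·158 = 2567.
Output 2567 is above potential 2437, so over time expected prices rise and SRAS shifts left until Y returns to 2437.
Long run: Y = 2437 on the AD curve gives 2437 = 4147 − 10P, so P = 171.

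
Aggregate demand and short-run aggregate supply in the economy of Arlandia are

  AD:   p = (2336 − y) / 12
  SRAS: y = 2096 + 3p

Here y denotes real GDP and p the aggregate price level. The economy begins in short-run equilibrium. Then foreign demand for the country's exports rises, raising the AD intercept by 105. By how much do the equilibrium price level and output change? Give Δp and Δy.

Δp = +7, Δy = +21

This is a positive demand shock: AD shifts right.
New AD: y = 2441 − 12p.
Set AD = SRAS: 2441 − 12p = 2096 + 3p, so 345 = 15p and p = 23.
y = 2441 − 12·23 = 2165.
Initially p = 16, y = 2144, so Δp = +7 and Δy = +21.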